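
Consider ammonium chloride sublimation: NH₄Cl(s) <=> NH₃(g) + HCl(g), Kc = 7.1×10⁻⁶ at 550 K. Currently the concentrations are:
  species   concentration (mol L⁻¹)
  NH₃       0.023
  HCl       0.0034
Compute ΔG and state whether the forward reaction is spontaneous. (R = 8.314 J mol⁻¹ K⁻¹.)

(NH₄Cl is a pure solid — omitted from Qc.)
Qc = [NH₃]·[HCl] = (0.023)·(0.0034) = 7.82×10⁻⁵
ΔG = RT ln(Qc/Kc) = (8.314 J mol⁻¹ K⁻¹)(550 K) × ln(7.82×10⁻⁵/7.1×10⁻⁶)
   = (4.573 kJ/mol)(2.399) = 11.0 kJ/mol
ΔG > 0, so the forward reaction is non-spontaneous (proceeds in reverse).

ΔG = 11.0 kJ/mol; the forward reaction is non-spontaneous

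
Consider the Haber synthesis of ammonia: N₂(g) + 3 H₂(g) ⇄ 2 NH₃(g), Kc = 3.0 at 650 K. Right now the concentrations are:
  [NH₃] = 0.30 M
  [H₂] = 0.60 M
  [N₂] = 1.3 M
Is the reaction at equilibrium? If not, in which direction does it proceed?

to the right

Qc = [NH₃]² / ([N₂]·[H₂]³) = (0.30)² / ((1.3)·(0.60)³) = 0.32
Qc = 0.32 < Kc = 3.0, so the forward reaction proceeds.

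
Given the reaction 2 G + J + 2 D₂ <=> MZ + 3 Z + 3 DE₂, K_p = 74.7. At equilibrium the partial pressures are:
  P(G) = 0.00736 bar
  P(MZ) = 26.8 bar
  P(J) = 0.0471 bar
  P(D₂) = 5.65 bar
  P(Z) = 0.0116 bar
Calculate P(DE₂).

P(DE₂) = 5.26 bar

At equilibrium, K_p = P(MZ)·P(Z)³·P(DE₂)³ / (P(G)²·P(J)·P(D₂)²) = 74.7.
(26.8)·(0.0116)³·(P(DE₂))³ / ((0.00736)²·(0.0471)·(5.65)²) = 74.7
P(DE₂)³ = 145 ⇒ P(DE₂) = 5.26 bar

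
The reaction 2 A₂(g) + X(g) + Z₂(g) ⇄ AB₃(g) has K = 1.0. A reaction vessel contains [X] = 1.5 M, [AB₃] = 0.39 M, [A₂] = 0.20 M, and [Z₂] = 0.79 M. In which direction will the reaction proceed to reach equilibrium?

Q = [AB₃] / ([A₂]²·[X]·[Z₂]) = (0.39) / ((0.20)²·(1.5)·(0.79)) = 8.2
Q = 8.2 > K = 1.0, so the reverse reaction proceeds.

toward reactants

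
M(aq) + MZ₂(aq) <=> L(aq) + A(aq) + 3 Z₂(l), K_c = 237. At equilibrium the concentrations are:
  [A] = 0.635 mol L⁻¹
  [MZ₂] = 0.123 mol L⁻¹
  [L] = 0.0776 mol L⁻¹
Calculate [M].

(Z₂ is a pure liquid — omitted from K_c.)
At equilibrium, K_c = [L]·[A] / ([M]·[MZ₂]) = 237.
(0.0776)·(0.635) / (([M])·(0.123)) = 237
[M] = 0.00169 mol L⁻¹

[M] = 0.00169 mol L⁻¹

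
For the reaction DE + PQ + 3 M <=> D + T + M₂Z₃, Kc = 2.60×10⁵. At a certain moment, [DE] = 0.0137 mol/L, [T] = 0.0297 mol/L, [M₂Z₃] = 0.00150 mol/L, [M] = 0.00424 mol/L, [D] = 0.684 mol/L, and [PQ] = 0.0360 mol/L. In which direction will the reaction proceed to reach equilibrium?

toward reactants

Qc = [D]·[T]·[M₂Z₃] / ([DE]·[PQ]·[M]³) = (0.684)·(0.0297)·(0.00150) / ((0.0137)·(0.0360)·(0.00424)³) = 8.11×10⁵
Qc = 8.11×10⁵ > Kc = 2.60×10⁵, so the reverse reaction proceeds.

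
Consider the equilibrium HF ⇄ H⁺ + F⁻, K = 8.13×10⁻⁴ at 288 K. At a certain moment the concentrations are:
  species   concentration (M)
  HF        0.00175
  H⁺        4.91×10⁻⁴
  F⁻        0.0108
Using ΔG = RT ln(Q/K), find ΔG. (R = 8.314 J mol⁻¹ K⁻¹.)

ΔG = 3.15 kJ/mol

Q = [H⁺]·[F⁻] / [HF] = (4.91×10⁻⁴)·(0.0108) / (0.00175) = 0.00303
ΔG = RT ln(Q/K) = (8.314 J mol⁻¹ K⁻¹)(288 K) × ln(0.00303/8.13×10⁻⁴)
   = (2.394 kJ/mol)(1.316) = 3.15 kJ/mol
ΔG > 0, so the forward reaction is non-spontaneous (proceeds in reverse).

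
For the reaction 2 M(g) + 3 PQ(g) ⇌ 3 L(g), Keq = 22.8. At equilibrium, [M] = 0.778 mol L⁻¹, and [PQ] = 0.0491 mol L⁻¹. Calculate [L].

[L] = 0.118 mol L⁻¹

At equilibrium, Keq = [L]³ / ([M]²·[PQ]³) = 22.8.
([L])³ / ((0.778)²·(0.0491)³) = 22.8
[L]³ = 0.00163 ⇒ [L] = 0.118 mol L⁻¹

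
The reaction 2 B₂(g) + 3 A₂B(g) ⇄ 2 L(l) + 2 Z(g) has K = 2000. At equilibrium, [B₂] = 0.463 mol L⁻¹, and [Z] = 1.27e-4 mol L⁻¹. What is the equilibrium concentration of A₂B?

[A₂B] = 3.35e-4 mol L⁻¹

(L is a pure liquid — omitted from K.)
At equilibrium, K = [Z]² / ([B₂]²·[A₂B]³) = 2000.
(1.27e-4)² / ((0.463)²·([A₂B])³) = 2000
[A₂B]³ = 3.76e-11 ⇒ [A₂B] = 3.35e-4 mol L⁻¹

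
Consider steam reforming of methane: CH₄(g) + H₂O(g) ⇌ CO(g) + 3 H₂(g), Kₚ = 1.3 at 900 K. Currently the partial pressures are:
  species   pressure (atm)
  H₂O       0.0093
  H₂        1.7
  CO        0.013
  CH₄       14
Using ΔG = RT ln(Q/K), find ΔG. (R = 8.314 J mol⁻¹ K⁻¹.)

Qₚ = P(CO)·P(H₂)³ / (P(CH₄)·P(H₂O)) = (0.013)·(1.7)³ / ((14)·(0.0093)) = 0.491
ΔG = RT ln(Qₚ/Kₚ) = (8.314 J mol⁻¹ K⁻¹)(900 K) × ln(0.491/1.3)
   = (7.483 kJ/mol)(-0.9737) = -7.29 kJ/mol
ΔG < 0, so the forward reaction is spontaneous (proceeds forward).

ΔG = -7.29 kJ/mol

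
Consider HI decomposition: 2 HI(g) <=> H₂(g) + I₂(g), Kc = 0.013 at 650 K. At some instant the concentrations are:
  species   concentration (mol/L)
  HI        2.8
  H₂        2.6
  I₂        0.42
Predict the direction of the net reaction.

in the reverse direction

Qc = [H₂]·[I₂] / [HI]² = (2.6)·(0.42) / (2.8)² = 0.14
Qc = 0.14 > Kc = 0.013, so the reverse reaction proceeds.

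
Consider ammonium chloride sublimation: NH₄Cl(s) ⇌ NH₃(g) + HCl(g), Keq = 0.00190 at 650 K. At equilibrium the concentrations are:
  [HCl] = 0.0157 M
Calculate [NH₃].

[NH₃] = 0.121 M

(NH₄Cl is a pure solid — omitted from Keq.)
At equilibrium, Keq = [NH₃]·[HCl] = 0.00190.
([NH₃])·(0.0157) = 0.00190
[NH₃] = 0.121 M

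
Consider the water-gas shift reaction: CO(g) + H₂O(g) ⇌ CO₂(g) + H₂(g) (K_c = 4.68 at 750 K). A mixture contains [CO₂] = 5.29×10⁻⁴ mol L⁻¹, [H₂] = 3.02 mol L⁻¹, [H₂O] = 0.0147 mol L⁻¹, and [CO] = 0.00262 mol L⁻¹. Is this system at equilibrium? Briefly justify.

no; Q > K, reaction proceeds in reverse

Q_c = [CO₂]·[H₂] / ([CO]·[H₂O]) = (5.29×10⁻⁴)·(3.02) / ((0.00262)·(0.0147)) = 41.5
Q_c = 41.5 > K_c = 4.68: net reverse reaction.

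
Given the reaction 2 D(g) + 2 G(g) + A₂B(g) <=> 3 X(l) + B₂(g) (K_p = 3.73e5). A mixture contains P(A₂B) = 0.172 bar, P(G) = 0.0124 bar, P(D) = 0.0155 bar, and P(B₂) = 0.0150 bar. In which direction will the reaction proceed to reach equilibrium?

to the left

(X is a pure liquid — omitted from Q_p.)
Q_p = P(B₂) / (P(D)²·P(G)²·P(A₂B)) = (0.0150) / ((0.0155)²·(0.0124)²·(0.172)) = 2.36e6
Q_p = 2.36e6 > K_p = 3.73e5, so the reverse reaction proceeds.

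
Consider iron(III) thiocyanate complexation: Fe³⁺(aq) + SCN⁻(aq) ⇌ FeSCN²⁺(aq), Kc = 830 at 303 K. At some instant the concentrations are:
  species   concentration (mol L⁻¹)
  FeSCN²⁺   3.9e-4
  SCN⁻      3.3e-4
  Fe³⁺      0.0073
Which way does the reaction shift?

forward (toward products)

Qc = [FeSCN²⁺] / ([Fe³⁺]·[SCN⁻]) = (3.9e-4) / ((0.0073)·(3.3e-4)) = 160
Qc = 160 < Kc = 830, so the forward reaction proceeds.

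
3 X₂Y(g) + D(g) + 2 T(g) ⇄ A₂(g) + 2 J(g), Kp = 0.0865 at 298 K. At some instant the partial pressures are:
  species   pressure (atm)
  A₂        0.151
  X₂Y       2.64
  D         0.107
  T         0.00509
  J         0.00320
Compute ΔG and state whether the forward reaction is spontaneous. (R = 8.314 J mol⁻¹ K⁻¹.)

Qp = P(A₂)·P(J)² / (P(X₂Y)³·P(D)·P(T)²) = (0.151)·(0.00320)² / ((2.64)³·(0.107)·(0.00509)²) = 0.0303
ΔG = RT ln(Qp/Kp) = (8.314 J mol⁻¹ K⁻¹)(298 K) × ln(0.0303/0.0865)
   = (2.478 kJ/mol)(-1.049) = -2.60 kJ/mol
ΔG < 0, so the forward reaction is spontaneous (proceeds forward).

ΔG = -2.60 kJ/mol; the forward reaction is spontaneous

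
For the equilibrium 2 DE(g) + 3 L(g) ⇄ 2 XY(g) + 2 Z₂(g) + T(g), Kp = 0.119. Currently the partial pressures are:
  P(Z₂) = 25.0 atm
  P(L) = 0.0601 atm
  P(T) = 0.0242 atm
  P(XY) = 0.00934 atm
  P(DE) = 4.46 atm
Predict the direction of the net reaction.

Qp = P(XY)²·P(Z₂)²·P(T) / (P(DE)²·P(L)³) = (0.00934)²·(25.0)²·(0.0242) / ((4.46)²·(0.0601)³) = 0.306
Qp = 0.306 > Kp = 0.119, so the reverse reaction proceeds.

toward reactants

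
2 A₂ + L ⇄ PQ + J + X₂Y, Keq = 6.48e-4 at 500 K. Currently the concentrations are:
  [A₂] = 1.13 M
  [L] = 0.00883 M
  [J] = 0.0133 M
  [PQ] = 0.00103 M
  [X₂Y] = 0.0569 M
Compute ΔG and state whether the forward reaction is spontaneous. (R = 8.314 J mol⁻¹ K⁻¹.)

Q = [PQ]·[J]·[X₂Y] / ([A₂]²·[L]) = (0.00103)·(0.0133)·(0.0569) / ((1.13)²·(0.00883)) = 6.91e-5
ΔG = RT ln(Q/Keq) = (8.314 J mol⁻¹ K⁻¹)(500 K) × ln(6.91e-5/6.48e-4)
   = (4.157 kJ/mol)(-2.238) = -9.30 kJ/mol
ΔG < 0, so the forward reaction is spontaneous (proceeds forward).

ΔG = -9.30 kJ/mol; the forward reaction is spontaneous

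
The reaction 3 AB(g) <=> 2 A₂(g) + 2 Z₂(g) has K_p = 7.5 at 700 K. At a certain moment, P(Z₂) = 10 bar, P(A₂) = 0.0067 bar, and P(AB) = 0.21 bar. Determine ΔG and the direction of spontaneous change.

Q_p = P(A₂)²·P(Z₂)² / P(AB)³ = (0.0067)²·(10)² / (0.21)³ = 0.485
ΔG = RT ln(Q_p/K_p) = (8.314 J mol⁻¹ K⁻¹)(700 K) × ln(0.485/7.5)
   = (5.820 kJ/mol)(-2.739) = -15.9 kJ/mol
ΔG < 0, so the forward reaction is spontaneous (proceeds forward).

ΔG = -15.9 kJ/mol; the forward reaction is spontaneous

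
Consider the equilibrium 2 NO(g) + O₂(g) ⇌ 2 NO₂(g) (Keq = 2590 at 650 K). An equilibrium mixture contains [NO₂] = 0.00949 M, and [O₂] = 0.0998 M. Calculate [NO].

[NO] = 5.90×10⁻⁴ M

At equilibrium, Keq = [NO₂]² / ([NO]²·[O₂]) = 2590.
(0.00949)² / (([NO])²·(0.0998)) = 2590
[NO]² = 3.48×10⁻⁷ ⇒ [NO] = 5.90×10⁻⁴ M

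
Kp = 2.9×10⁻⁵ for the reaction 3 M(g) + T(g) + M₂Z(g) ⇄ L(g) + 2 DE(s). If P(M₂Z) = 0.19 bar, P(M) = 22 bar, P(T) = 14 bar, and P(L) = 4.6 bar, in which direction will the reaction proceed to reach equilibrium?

(DE is a pure solid — omitted from Qp.)
Qp = P(L) / (P(M)³·P(T)·P(M₂Z)) = (4.6) / ((22)³·(14)·(0.19)) = 1.6×10⁻⁴
Qp = 1.6×10⁻⁴ > Kp = 2.9×10⁻⁵, so the reverse reaction proceeds.

to the left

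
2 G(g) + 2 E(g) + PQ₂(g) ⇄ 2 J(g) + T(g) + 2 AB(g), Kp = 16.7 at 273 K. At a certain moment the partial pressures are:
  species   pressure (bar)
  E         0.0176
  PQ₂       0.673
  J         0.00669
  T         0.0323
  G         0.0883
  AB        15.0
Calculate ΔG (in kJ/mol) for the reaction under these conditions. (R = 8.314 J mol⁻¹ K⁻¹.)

ΔG = 5.64 kJ/mol

Qp = P(J)²·P(T)·P(AB)² / (P(G)²·P(E)²·P(PQ₂)) = (0.00669)²·(0.0323)·(15.0)² / ((0.0883)²·(0.0176)²·(0.673)) = 200
ΔG = RT ln(Qp/Kp) = (8.314 J mol⁻¹ K⁻¹)(273 K) × ln(200/16.7)
   = (2.270 kJ/mol)(2.483) = 5.64 kJ/mol
ΔG > 0, so the forward reaction is non-spontaneous (proceeds in reverse).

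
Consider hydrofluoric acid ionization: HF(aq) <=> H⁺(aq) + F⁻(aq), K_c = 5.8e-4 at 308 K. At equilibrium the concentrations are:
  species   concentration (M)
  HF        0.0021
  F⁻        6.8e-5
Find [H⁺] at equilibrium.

At equilibrium, K_c = [H⁺]·[F⁻] / [HF] = 5.8e-4.
([H⁺])·(6.8e-5) / (0.0021) = 5.8e-4
[H⁺] = 0.0179 = 0.018 M

[H⁺] = 0.018 M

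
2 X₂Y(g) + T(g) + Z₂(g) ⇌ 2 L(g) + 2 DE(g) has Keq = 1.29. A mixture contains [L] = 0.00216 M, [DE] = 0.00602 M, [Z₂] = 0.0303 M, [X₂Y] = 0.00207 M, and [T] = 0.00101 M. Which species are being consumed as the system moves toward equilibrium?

Q = [L]²·[DE]² / ([X₂Y]²·[T]·[Z₂]) = (0.00216)²·(0.00602)² / ((0.00207)²·(0.00101)·(0.0303)) = 1.29
Q = 1.29 = Keq; the system is at equilibrium.

none (at equilibrium)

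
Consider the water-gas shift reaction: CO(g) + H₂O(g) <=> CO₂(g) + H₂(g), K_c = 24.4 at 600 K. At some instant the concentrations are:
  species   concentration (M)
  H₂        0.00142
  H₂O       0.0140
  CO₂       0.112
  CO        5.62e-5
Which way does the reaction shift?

Q_c = [CO₂]·[H₂] / ([CO]·[H₂O]) = (0.112)·(0.00142) / ((5.62e-5)·(0.0140)) = 202
Q_c = 202 > K_c = 24.4, so the reverse reaction proceeds.

reverse (toward reactants)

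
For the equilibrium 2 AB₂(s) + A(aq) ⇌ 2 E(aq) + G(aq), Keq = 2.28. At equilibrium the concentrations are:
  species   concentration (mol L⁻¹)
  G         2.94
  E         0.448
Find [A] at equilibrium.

(AB₂ is a pure solid — omitted from Keq.)
At equilibrium, Keq = [E]²·[G] / [A] = 2.28.
(0.448)²·(2.94) / ([A]) = 2.28
[A] = 0.259 mol L⁻¹

[A] = 0.259 mol L⁻¹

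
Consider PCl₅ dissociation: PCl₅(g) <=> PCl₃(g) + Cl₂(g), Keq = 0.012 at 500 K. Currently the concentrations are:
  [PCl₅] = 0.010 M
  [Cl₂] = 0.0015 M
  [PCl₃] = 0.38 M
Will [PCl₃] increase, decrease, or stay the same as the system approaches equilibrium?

decrease

Q = [PCl₃]·[Cl₂] / [PCl₅] = (0.38)·(0.0015) / (0.010) = 0.057
Q = 0.057 > Keq = 0.012: net reverse reaction.
PCl₃ is a product, so it decreases.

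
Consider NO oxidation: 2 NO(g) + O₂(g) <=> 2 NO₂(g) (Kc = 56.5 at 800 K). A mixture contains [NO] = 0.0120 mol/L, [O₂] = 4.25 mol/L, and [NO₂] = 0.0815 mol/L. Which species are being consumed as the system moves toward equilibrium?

NO, O₂ (reactants)

Qc = [NO₂]² / ([NO]²·[O₂]) = (0.0815)² / ((0.0120)²·(4.25)) = 10.9
Qc = 10.9 < Kc = 56.5: net forward reaction.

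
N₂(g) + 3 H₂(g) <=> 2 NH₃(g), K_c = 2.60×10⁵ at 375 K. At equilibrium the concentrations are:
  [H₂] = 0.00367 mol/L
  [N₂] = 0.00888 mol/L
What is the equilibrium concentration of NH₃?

[NH₃] = 0.0107 mol/L

At equilibrium, K_c = [NH₃]² / ([N₂]·[H₂]³) = 2.60×10⁵.
([NH₃])² / ((0.00888)·(0.00367)³) = 2.60×10⁵
[NH₃]² = 1.14×10⁻⁴ ⇒ [NH₃] = 0.0107 mol/L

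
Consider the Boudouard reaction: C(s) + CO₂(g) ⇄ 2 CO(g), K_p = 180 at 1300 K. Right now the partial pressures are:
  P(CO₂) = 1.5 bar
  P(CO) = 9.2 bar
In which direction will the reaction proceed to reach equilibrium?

forward (toward products)

(C is a pure solid — omitted from Q_p.)
Q_p = P(CO)² / P(CO₂) = (9.2)² / (1.5) = 56
Q_p = 56 < K_p = 180, so the forward reaction proceeds.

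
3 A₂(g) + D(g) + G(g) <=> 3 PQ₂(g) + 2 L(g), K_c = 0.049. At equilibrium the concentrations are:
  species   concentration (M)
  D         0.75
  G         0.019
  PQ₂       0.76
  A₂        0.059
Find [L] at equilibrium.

At equilibrium, K_c = [PQ₂]³·[L]² / ([A₂]³·[D]·[G]) = 0.049.
(0.76)³·([L])² / ((0.059)³·(0.75)·(0.019)) = 0.049
[L]² = 3.27e-7 ⇒ [L] = 5.7e-4 M

[L] = 5.7e-4 M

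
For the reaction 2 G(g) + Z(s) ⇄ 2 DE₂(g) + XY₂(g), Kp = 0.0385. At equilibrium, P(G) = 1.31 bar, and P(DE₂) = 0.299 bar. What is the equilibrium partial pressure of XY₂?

(Z is a pure solid — omitted from Kp.)
At equilibrium, Kp = P(DE₂)²·P(XY₂) / P(G)² = 0.0385.
(0.299)²·(P(XY₂)) / (1.31)² = 0.0385
P(XY₂) = 0.739 bar

P(XY₂) = 0.739 bar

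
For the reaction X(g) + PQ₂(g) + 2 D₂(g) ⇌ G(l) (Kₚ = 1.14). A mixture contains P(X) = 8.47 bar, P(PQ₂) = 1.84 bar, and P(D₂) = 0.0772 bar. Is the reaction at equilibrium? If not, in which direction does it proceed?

(G is a pure liquid — omitted from Qₚ.)
Qₚ = 1 / (P(X)·P(PQ₂)·P(D₂)²) = 1 / ((8.47)·(1.84)·(0.0772)²) = 10.8
Qₚ = 10.8 > Kₚ = 1.14, so the reverse reaction proceeds.

toward reactants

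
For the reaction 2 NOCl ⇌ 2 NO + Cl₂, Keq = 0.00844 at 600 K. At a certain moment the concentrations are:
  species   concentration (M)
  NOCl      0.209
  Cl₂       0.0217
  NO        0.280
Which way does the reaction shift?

toward reactants

Q = [NO]²·[Cl₂] / [NOCl]² = (0.280)²·(0.0217) / (0.209)² = 0.0389
Q = 0.0389 > Keq = 0.00844, so the reverse reaction proceeds.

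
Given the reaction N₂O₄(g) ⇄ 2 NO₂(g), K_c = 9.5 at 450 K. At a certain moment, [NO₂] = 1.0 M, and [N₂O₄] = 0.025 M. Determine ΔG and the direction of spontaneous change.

Q_c = [NO₂]² / [N₂O₄] = (1.0)² / (0.025) = 40.0
ΔG = RT ln(Q_c/K_c) = (8.314 J mol⁻¹ K⁻¹)(450 K) × ln(40.0/9.5)
   = (3.741 kJ/mol)(1.438) = 5.38 kJ/mol
ΔG > 0, so the forward reaction is non-spontaneous (proceeds in reverse).

ΔG = 5.38 kJ/mol; the forward reaction is non-spontaneous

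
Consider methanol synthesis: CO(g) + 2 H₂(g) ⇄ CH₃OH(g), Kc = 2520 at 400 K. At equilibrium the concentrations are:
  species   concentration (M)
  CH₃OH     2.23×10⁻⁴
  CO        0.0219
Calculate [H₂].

[H₂] = 0.00201 M

At equilibrium, Kc = [CH₃OH] / ([CO]·[H₂]²) = 2520.
(2.23×10⁻⁴) / ((0.0219)·([H₂])²) = 2520
[H₂]² = 4.04×10⁻⁶ ⇒ [H₂] = 0.00201 M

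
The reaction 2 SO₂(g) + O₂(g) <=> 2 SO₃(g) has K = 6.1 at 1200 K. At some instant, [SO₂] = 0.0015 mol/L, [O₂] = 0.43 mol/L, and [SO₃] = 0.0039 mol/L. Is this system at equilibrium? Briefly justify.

no; Q > K, reaction proceeds in reverse

Q = [SO₃]² / ([SO₂]²·[O₂]) = (0.0039)² / ((0.0015)²·(0.43)) = 16
Q = 16 > K = 6.1: net reverse reaction.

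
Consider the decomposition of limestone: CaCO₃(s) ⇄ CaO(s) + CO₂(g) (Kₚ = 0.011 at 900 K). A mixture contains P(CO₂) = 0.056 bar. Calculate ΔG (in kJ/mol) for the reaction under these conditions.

(CaCO₃, CaO are pure solids — omitted from Qₚ.)
Qₚ = P(CO₂) = 0.0560
ΔG = RT ln(Qₚ/Kₚ) = (8.314 J mol⁻¹ K⁻¹)(900 K) × ln(0.0560/0.011)
   = (7.483 kJ/mol)(1.627) = 12.2 kJ/mol
ΔG > 0, so the forward reaction is non-spontaneous (proceeds in reverse).

ΔG = 12.2 kJ/mol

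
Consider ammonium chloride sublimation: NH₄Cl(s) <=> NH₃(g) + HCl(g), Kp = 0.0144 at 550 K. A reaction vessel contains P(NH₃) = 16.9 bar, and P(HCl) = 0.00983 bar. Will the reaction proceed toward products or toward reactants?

(NH₄Cl is a pure solid — omitted from Qp.)
Qp = P(NH₃)·P(HCl) = (16.9)·(0.00983) = 0.166
Qp = 0.166 > Kp = 0.0144, so the reverse reaction proceeds.

to the left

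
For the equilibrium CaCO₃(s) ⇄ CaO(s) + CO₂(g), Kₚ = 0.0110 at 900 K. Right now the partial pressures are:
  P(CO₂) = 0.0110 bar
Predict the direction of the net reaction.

(CaCO₃, CaO are pure solids — omitted from Qₚ.)
Qₚ = P(CO₂) = 0.0110
Qₚ = 0.0110 = Kₚ, so the system is already at equilibrium.

no net change (already at equilibrium)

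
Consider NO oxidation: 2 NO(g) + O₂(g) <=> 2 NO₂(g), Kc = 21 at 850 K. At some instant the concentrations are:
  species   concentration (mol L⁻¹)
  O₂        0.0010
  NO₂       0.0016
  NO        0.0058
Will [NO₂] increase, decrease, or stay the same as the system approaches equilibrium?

Qc = [NO₂]² / ([NO]²·[O₂]) = (0.0016)² / ((0.0058)²·(0.0010)) = 76
Qc = 76 > Kc = 21: net reverse reaction.
NO₂ is a product, so it decreases.

decrease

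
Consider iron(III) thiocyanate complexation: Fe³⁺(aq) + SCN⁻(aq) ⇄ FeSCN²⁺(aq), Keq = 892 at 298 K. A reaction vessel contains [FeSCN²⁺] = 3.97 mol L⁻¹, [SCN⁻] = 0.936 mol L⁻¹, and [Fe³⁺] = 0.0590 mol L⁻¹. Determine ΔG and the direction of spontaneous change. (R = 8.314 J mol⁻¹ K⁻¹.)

Q = [FeSCN²⁺] / ([Fe³⁺]·[SCN⁻]) = (3.97) / ((0.0590)·(0.936)) = 71.9
ΔG = RT ln(Q/Keq) = (8.314 J mol⁻¹ K⁻¹)(298 K) × ln(71.9/892)
   = (2.478 kJ/mol)(-2.518) = -6.24 kJ/mol
ΔG < 0, so the forward reaction is spontaneous (proceeds forward).

ΔG = -6.24 kJ/mol; the forward reaction is spontaneous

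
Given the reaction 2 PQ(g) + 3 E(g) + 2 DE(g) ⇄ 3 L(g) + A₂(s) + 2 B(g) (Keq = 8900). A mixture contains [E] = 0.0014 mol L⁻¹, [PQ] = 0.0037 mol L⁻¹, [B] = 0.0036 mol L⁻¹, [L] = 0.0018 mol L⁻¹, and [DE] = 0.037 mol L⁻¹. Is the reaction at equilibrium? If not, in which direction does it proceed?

to the right

(A₂ is a pure solid — omitted from Q.)
Q = [L]³·[B]² / ([PQ]²·[E]³·[DE]²) = (0.0018)³·(0.0036)² / ((0.0037)²·(0.0014)³·(0.037)²) = 1500
Q = 1500 < Keq = 8900, so the forward reaction proceeds.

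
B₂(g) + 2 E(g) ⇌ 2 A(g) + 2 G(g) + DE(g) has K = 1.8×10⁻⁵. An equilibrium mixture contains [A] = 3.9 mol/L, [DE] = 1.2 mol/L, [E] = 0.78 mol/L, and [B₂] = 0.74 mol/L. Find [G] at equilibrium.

[G] = 6.7×10⁻⁴ mol/L

At equilibrium, K = [A]²·[G]²·[DE] / ([B₂]·[E]²) = 1.8×10⁻⁵.
(3.9)²·([G])²·(1.2) / ((0.74)·(0.78)²) = 1.8×10⁻⁵
[G]² = 4.44×10⁻⁷ ⇒ [G] = 6.7×10⁻⁴ mol/L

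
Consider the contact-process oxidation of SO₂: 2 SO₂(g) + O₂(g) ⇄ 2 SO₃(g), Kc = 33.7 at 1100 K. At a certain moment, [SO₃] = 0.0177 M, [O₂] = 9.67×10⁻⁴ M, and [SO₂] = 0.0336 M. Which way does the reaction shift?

to the left

Qc = [SO₃]² / ([SO₂]²·[O₂]) = (0.0177)² / ((0.0336)²·(9.67×10⁻⁴)) = 287
Qc = 287 > Kc = 33.7, so the reverse reaction proceeds.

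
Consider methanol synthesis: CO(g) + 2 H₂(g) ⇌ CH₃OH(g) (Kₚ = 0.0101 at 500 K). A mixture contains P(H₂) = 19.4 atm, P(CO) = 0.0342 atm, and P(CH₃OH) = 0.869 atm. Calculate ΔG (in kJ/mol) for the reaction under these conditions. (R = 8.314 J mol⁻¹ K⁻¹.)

Qₚ = P(CH₃OH) / (P(CO)·P(H₂)²) = (0.869) / ((0.0342)·(19.4)²) = 0.0675
ΔG = RT ln(Qₚ/Kₚ) = (8.314 J mol⁻¹ K⁻¹)(500 K) × ln(0.0675/0.0101)
   = (4.157 kJ/mol)(1.900) = 7.90 kJ/mol
ΔG > 0, so the forward reaction is non-spontaneous (proceeds in reverse).

ΔG = 7.90 kJ/mol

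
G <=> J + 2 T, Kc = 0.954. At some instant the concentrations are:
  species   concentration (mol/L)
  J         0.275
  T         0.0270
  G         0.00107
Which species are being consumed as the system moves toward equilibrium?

Qc = [J]·[T]² / [G] = (0.275)·(0.0270)² / (0.00107) = 0.187
Qc = 0.187 < Kc = 0.954: net forward reaction.

G (reactants)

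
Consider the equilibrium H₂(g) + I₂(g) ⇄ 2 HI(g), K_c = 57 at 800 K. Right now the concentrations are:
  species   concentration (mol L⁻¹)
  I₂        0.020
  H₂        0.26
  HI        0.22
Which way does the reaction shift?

to the right

Q_c = [HI]² / ([H₂]·[I₂]) = (0.22)² / ((0.26)·(0.020)) = 9.3
Q_c = 9.3 < K_c = 57, so the forward reaction proceeds.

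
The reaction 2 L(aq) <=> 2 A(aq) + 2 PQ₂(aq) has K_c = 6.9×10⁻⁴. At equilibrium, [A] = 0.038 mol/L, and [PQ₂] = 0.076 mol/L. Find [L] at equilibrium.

At equilibrium, K_c = [A]²·[PQ₂]² / [L]² = 6.9×10⁻⁴.
(0.038)²·(0.076)² / ([L])² = 6.9×10⁻⁴
[L]² = 0.0121 ⇒ [L] = 0.11 mol/L

[L] = 0.11 mol/L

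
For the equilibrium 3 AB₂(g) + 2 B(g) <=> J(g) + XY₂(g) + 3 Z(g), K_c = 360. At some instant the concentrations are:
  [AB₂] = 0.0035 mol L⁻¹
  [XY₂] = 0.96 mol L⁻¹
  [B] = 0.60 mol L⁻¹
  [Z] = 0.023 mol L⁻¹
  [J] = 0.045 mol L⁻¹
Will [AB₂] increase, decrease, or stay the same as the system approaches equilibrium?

decrease

Q_c = [J]·[XY₂]·[Z]³ / ([AB₂]³·[B]²) = (0.045)·(0.96)·(0.023)³ / ((0.0035)³·(0.60)²) = 34
Q_c = 34 < K_c = 360: net forward reaction.
AB₂ is a reactant, so it decreases.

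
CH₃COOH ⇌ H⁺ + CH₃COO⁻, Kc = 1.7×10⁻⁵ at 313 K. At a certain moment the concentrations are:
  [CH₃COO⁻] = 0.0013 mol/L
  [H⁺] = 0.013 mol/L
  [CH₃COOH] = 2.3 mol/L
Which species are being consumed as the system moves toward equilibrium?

Qc = [H⁺]·[CH₃COO⁻] / [CH₃COOH] = (0.013)·(0.0013) / (2.3) = 7.3×10⁻⁶
Qc = 7.3×10⁻⁶ < Kc = 1.7×10⁻⁵: net forward reaction.

CH₃COOH (reactants)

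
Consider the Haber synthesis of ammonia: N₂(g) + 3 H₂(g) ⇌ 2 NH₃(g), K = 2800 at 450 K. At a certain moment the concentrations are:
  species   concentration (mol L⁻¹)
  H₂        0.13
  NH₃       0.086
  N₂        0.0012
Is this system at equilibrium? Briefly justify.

Q = [NH₃]² / ([N₂]·[H₂]³) = (0.086)² / ((0.0012)·(0.13)³) = 2800
Q = 2800 = K; the system is at equilibrium.

yes, at equilibrium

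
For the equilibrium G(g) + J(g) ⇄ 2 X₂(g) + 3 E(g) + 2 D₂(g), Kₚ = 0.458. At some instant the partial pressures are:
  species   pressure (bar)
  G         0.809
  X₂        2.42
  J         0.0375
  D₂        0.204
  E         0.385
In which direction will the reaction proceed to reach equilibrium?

at equilibrium

Qₚ = P(X₂)²·P(E)³·P(D₂)² / (P(G)·P(J)) = (2.42)²·(0.385)³·(0.204)² / ((0.809)·(0.0375)) = 0.458
Qₚ = 0.458 = Kₚ, so the system is already at equilibrium.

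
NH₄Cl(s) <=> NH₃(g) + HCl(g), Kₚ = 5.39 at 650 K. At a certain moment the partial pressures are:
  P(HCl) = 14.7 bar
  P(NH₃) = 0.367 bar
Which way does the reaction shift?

no net change (already at equilibrium)

(NH₄Cl is a pure solid — omitted from Qₚ.)
Qₚ = P(NH₃)·P(HCl) = (0.367)·(14.7) = 5.39
Qₚ = 5.39 = Kₚ, so the system is already at equilibrium.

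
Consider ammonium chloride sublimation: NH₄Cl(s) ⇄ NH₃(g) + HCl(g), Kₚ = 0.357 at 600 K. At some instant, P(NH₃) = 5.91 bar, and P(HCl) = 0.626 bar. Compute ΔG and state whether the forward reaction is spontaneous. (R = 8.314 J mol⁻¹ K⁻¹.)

ΔG = 11.7 kJ/mol; the forward reaction is non-spontaneous

(NH₄Cl is a pure solid — omitted from Qₚ.)
Qₚ = P(NH₃)·P(HCl) = (5.91)·(0.626) = 3.70
ΔG = RT ln(Qₚ/Kₚ) = (8.314 J mol⁻¹ K⁻¹)(600 K) × ln(3.70/0.357)
   = (4.988 kJ/mol)(2.338) = 11.7 kJ/mol
ΔG > 0, so the forward reaction is non-spontaneous (proceeds in reverse).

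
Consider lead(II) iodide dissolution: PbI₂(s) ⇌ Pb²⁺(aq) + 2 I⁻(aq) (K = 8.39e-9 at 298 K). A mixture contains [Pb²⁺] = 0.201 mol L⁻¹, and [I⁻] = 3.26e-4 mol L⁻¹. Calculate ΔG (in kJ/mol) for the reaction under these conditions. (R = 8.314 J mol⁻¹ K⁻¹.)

ΔG = 2.32 kJ/mol

(PbI₂ is a pure solid — omitted from Q.)
Q = [Pb²⁺]·[I⁻]² = (0.201)·(3.26e-4)² = 2.14e-8
ΔG = RT ln(Q/K) = (8.314 J mol⁻¹ K⁻¹)(298 K) × ln(2.14e-8/8.39e-9)
   = (2.478 kJ/mol)(0.9364) = 2.32 kJ/mol
ΔG > 0, so the forward reaction is non-spontaneous (proceeds in reverse).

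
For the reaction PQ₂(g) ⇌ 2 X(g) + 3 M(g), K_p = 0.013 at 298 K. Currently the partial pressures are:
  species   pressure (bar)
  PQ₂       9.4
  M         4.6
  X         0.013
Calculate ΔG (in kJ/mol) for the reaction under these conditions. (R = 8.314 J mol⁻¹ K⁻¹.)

Q_p = P(X)²·P(M)³ / P(PQ₂) = (0.013)²·(4.6)³ / (9.4) = 0.00175
ΔG = RT ln(Q_p/K_p) = (8.314 J mol⁻¹ K⁻¹)(298 K) × ln(0.00175/0.013)
   = (2.478 kJ/mol)(-2.005) = -4.97 kJ/mol
ΔG < 0, so the forward reaction is spontaneous (proceeds forward).

ΔG = -4.97 kJ/mol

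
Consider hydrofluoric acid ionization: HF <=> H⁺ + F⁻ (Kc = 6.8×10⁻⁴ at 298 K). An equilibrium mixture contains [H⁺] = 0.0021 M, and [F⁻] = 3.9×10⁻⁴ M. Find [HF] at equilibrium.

[HF] = 0.0012 M

At equilibrium, Kc = [H⁺]·[F⁻] / [HF] = 6.8×10⁻⁴.
(0.0021)·(3.9×10⁻⁴) / ([HF]) = 6.8×10⁻⁴
[HF] = 0.00120 = 0.0012 M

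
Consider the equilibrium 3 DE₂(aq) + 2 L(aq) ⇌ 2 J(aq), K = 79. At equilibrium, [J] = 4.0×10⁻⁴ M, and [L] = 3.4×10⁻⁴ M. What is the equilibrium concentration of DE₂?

[DE₂] = 0.26 M

At equilibrium, K = [J]² / ([DE₂]³·[L]²) = 79.
(4.0×10⁻⁴)² / (([DE₂])³·(3.4×10⁻⁴)²) = 79
[DE₂]³ = 0.0175 ⇒ [DE₂] = 0.26 M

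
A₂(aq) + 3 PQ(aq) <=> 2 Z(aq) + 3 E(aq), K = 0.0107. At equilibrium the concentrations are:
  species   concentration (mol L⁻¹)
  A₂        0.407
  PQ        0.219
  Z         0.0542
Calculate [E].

[E] = 0.250 mol L⁻¹

At equilibrium, K = [Z]²·[E]³ / ([A₂]·[PQ]³) = 0.0107.
(0.0542)²·([E])³ / ((0.407)·(0.219)³) = 0.0107
[E]³ = 0.0156 ⇒ [E] = 0.250 mol L⁻¹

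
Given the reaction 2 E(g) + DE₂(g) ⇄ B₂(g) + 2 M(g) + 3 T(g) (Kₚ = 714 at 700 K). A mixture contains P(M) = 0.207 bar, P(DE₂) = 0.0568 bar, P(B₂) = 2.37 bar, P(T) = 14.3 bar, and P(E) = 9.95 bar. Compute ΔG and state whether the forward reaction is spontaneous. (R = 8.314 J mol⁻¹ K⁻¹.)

ΔG = -15.2 kJ/mol; the forward reaction is spontaneous

Qₚ = P(B₂)·P(M)²·P(T)³ / (P(E)²·P(DE₂)) = (2.37)·(0.207)²·(14.3)³ / ((9.95)²·(0.0568)) = 52.8
ΔG = RT ln(Qₚ/Kₚ) = (8.314 J mol⁻¹ K⁻¹)(700 K) × ln(52.8/714)
   = (5.820 kJ/mol)(-2.604) = -15.2 kJ/mol
ΔG < 0, so the forward reaction is spontaneous (proceeds forward).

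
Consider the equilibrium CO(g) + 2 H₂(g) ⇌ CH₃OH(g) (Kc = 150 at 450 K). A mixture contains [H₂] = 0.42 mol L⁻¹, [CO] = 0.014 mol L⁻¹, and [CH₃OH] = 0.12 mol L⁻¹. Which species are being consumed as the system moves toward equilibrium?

CO, H₂ (reactants)

Qc = [CH₃OH] / ([CO]·[H₂]²) = (0.12) / ((0.014)·(0.42)²) = 49
Qc = 49 < Kc = 150: net forward reaction.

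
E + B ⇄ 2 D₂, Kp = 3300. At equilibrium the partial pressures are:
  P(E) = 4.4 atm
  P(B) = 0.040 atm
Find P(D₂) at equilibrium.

P(D₂) = 24 atm

At equilibrium, Kp = P(D₂)² / (P(E)·P(B)) = 3300.
(P(D₂))² / ((4.4)·(0.040)) = 3300
P(D₂)² = 581 ⇒ P(D₂) = 24 atm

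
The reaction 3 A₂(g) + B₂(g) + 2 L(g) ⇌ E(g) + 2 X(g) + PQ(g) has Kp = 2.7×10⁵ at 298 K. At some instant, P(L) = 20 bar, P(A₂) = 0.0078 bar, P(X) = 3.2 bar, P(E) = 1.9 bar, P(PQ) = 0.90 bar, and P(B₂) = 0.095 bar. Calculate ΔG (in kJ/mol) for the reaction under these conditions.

ΔG = 3.17 kJ/mol

Qp = P(E)·P(X)²·P(PQ) / (P(A₂)³·P(B₂)·P(L)²) = (1.9)·(3.2)²·(0.90) / ((0.0078)³·(0.095)·(20)²) = 9.71×10⁵
ΔG = RT ln(Qp/Kp) = (8.314 J mol⁻¹ K⁻¹)(298 K) × ln(9.71×10⁵/2.7×10⁵)
   = (2.478 kJ/mol)(1.280) = 3.17 kJ/mol
ΔG > 0, so the forward reaction is non-spontaneous (proceeds in reverse).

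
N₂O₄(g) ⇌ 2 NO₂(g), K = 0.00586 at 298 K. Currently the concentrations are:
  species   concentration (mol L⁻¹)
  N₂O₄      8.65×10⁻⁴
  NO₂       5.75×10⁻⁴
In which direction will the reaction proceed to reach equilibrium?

toward products

Q = [NO₂]² / [N₂O₄] = (5.75×10⁻⁴)² / (8.65×10⁻⁴) = 3.82×10⁻⁴
Q = 3.82×10⁻⁴ < K = 0.00586, so the forward reaction proceeds.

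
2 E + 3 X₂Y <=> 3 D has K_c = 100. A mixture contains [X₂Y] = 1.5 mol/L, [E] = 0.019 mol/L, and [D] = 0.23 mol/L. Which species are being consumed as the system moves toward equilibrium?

E, X₂Y (reactants)

Q_c = [D]³ / ([E]²·[X₂Y]³) = (0.23)³ / ((0.019)²·(1.5)³) = 10
Q_c = 10 < K_c = 100: net forward reaction.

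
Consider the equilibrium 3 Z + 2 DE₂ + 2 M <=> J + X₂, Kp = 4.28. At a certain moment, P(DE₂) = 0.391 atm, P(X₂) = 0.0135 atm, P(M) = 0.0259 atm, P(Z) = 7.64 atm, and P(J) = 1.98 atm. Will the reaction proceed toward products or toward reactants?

in the forward direction

Qp = P(J)·P(X₂) / (P(Z)³·P(DE₂)²·P(M)²) = (1.98)·(0.0135) / ((7.64)³·(0.391)²·(0.0259)²) = 0.584
Qp = 0.584 < Kp = 4.28, so the forward reaction proceeds.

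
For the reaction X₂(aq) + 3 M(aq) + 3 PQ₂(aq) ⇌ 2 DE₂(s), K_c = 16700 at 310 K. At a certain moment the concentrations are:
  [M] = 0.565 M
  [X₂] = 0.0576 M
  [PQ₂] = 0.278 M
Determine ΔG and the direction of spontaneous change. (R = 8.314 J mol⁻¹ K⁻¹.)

(DE₂ is a pure solid — omitted from Q_c.)
Q_c = 1 / ([X₂]·[M]³·[PQ₂]³) = 1 / ((0.0576)·(0.565)³·(0.278)³) = 4480
ΔG = RT ln(Q_c/K_c) = (8.314 J mol⁻¹ K⁻¹)(310 K) × ln(4480/16700)
   = (2.577 kJ/mol)(-1.316) = -3.39 kJ/mol
ΔG < 0, so the forward reaction is spontaneous (proceeds forward).

ΔG = -3.39 kJ/mol; the forward reaction is spontaneous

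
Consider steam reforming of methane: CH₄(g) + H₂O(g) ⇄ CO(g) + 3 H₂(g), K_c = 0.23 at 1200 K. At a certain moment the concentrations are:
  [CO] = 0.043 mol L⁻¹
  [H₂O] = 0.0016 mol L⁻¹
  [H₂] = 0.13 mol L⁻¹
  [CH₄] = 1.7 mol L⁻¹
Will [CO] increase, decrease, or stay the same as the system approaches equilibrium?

increase

Q_c = [CO]·[H₂]³ / ([CH₄]·[H₂O]) = (0.043)·(0.13)³ / ((1.7)·(0.0016)) = 0.035
Q_c = 0.035 < K_c = 0.23: net forward reaction.
CO is a product, so it increases.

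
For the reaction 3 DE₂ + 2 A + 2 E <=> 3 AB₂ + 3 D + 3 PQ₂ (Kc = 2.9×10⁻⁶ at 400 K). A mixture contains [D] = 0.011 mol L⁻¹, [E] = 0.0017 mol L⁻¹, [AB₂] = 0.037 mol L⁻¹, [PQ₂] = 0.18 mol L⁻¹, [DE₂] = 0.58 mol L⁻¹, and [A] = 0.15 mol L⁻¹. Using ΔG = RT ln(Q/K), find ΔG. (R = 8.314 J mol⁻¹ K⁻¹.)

Qc = [AB₂]³·[D]³·[PQ₂]³ / ([DE₂]³·[A]²·[E]²) = (0.037)³·(0.011)³·(0.18)³ / ((0.58)³·(0.15)²·(0.0017)²) = 3.10×10⁻⁵
ΔG = RT ln(Qc/Kc) = (8.314 J mol⁻¹ K⁻¹)(400 K) × ln(3.10×10⁻⁵/2.9×10⁻⁶)
   = (3.326 kJ/mol)(2.369) = 7.88 kJ/mol
ΔG > 0, so the forward reaction is non-spontaneous (proceeds in reverse).

ΔG = 7.88 kJ/mol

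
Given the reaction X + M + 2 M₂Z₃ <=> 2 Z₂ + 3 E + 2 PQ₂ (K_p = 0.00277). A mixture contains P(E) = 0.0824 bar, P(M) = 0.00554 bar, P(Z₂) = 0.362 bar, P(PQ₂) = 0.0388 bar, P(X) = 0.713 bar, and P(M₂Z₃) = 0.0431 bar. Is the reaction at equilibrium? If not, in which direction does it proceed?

Q_p = P(Z₂)²·P(E)³·P(PQ₂)² / (P(X)·P(M)·P(M₂Z₃)²) = (0.362)²·(0.0824)³·(0.0388)² / ((0.713)·(0.00554)·(0.0431)²) = 0.0150
Q_p = 0.0150 > K_p = 0.00277, so the reverse reaction proceeds.

in the reverse direction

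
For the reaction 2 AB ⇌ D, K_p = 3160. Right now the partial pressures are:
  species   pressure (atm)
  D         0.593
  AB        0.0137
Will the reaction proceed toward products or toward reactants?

Q_p = P(D) / P(AB)² = (0.593) / (0.0137)² = 3160
Q_p = 3160 = K_p, so the system is already at equilibrium.

no net change (already at equilibrium)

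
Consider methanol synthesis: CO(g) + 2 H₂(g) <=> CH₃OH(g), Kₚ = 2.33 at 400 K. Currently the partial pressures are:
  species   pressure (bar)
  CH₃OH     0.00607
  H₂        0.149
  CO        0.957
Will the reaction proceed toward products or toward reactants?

Qₚ = P(CH₃OH) / (P(CO)·P(H₂)²) = (0.00607) / ((0.957)·(0.149)²) = 0.286
Qₚ = 0.286 < Kₚ = 2.33, so the forward reaction proceeds.

toward products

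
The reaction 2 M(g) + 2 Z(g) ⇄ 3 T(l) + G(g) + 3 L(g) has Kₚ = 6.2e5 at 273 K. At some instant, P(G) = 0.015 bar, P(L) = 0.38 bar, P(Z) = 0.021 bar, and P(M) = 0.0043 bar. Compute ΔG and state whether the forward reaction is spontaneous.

(T is a pure liquid — omitted from Qₚ.)
Qₚ = P(G)·P(L)³ / (P(M)²·P(Z)²) = (0.015)·(0.38)³ / ((0.0043)²·(0.021)²) = 1.01e5
ΔG = RT ln(Qₚ/Kₚ) = (8.314 J mol⁻¹ K⁻¹)(273 K) × ln(1.01e5/6.2e5)
   = (2.270 kJ/mol)(-1.815) = -4.12 kJ/mol
ΔG < 0, so the forward reaction is spontaneous (proceeds forward).

ΔG = -4.12 kJ/mol; the forward reaction is spontaneous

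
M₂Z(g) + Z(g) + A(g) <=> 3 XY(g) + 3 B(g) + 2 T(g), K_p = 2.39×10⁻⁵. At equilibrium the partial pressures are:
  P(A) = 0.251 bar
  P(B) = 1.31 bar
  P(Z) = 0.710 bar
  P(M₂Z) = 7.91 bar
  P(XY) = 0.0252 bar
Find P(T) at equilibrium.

P(T) = 0.968 bar

At equilibrium, K_p = P(XY)³·P(B)³·P(T)² / (P(M₂Z)·P(Z)·P(A)) = 2.39×10⁻⁵.
(0.0252)³·(1.31)³·(P(T))² / ((7.91)·(0.710)·(0.251)) = 2.39×10⁻⁵
P(T)² = 0.936 ⇒ P(T) = 0.968 bar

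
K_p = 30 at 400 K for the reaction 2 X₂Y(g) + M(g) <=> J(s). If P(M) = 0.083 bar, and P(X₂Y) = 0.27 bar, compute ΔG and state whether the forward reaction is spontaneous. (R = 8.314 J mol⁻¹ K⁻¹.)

(J is a pure solid — omitted from Q_p.)
Q_p = 1 / (P(X₂Y)²·P(M)) = 1 / ((0.27)²·(0.083)) = 165
ΔG = RT ln(Q_p/K_p) = (8.314 J mol⁻¹ K⁻¹)(400 K) × ln(165/30)
   = (3.326 kJ/mol)(1.705) = 5.67 kJ/mol
ΔG > 0, so the forward reaction is non-spontaneous (proceeds in reverse).

ΔG = 5.67 kJ/mol; the forward reaction is non-spontaneous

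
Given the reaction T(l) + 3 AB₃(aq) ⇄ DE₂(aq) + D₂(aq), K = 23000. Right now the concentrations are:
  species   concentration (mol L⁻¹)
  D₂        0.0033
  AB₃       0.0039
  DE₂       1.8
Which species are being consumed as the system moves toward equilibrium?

(T is a pure liquid — omitted from Q.)
Q = [DE₂]·[D₂] / [AB₃]³ = (1.8)·(0.0033) / (0.0039)³ = 1.0×10⁵
Q = 1.0×10⁵ > K = 23000: net reverse reaction.

DE₂, D₂ (products)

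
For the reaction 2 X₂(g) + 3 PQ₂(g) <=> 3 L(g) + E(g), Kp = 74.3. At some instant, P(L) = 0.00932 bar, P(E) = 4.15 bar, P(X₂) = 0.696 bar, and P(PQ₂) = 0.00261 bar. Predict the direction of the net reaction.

Qp = P(L)³·P(E) / (P(X₂)²·P(PQ₂)³) = (0.00932)³·(4.15) / ((0.696)²·(0.00261)³) = 390
Qp = 390 > Kp = 74.3, so the reverse reaction proceeds.

reverse (toward reactants)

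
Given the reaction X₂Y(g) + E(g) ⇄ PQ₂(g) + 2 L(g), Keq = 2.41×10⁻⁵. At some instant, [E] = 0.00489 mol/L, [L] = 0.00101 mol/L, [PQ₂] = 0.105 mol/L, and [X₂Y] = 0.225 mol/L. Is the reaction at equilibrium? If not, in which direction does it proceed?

Q = [PQ₂]·[L]² / ([X₂Y]·[E]) = (0.105)·(0.00101)² / ((0.225)·(0.00489)) = 9.74×10⁻⁵
Q = 9.74×10⁻⁵ > Keq = 2.41×10⁻⁵, so the reverse reaction proceeds.

toward reactants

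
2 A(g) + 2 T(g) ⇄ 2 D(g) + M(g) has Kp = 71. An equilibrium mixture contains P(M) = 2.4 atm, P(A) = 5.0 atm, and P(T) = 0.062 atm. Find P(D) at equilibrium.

At equilibrium, Kp = P(D)²·P(M) / (P(A)²·P(T)²) = 71.
(P(D))²·(2.4) / ((5.0)²·(0.062)²) = 71
P(D)² = 2.84 ⇒ P(D) = 1.7 atm

P(D) = 1.7 atm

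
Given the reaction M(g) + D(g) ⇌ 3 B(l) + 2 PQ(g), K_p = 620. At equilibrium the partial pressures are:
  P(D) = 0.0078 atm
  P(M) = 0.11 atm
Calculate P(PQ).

(B is a pure liquid — omitted from K_p.)
At equilibrium, K_p = P(PQ)² / (P(M)·P(D)) = 620.
(P(PQ))² / ((0.11)·(0.0078)) = 620
P(PQ)² = 0.532 ⇒ P(PQ) = 0.73 atm

P(PQ) = 0.73 atm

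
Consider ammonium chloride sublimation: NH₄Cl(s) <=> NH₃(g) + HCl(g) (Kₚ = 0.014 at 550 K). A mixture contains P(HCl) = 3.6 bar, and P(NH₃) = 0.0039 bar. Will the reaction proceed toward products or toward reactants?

(NH₄Cl is a pure solid — omitted from Qₚ.)
Qₚ = P(NH₃)·P(HCl) = (0.0039)·(3.6) = 0.014
Qₚ = 0.014 = Kₚ, so the system is already at equilibrium.

neither direction; the system is at equilibrium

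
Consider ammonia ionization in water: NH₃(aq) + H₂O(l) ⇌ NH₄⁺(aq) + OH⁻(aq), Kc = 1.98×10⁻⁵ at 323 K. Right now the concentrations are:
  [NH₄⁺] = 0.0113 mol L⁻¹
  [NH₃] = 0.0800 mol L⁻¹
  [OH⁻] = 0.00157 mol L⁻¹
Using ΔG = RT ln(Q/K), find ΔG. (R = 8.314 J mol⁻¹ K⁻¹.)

(H₂O is a pure liquid — omitted from Qc.)
Qc = [NH₄⁺]·[OH⁻] / [NH₃] = (0.0113)·(0.00157) / (0.0800) = 2.22×10⁻⁴
ΔG = RT ln(Qc/Kc) = (8.314 J mol⁻¹ K⁻¹)(323 K) × ln(2.22×10⁻⁴/1.98×10⁻⁵)
   = (2.685 kJ/mol)(2.417) = 6.49 kJ/mol
ΔG > 0, so the forward reaction is non-spontaneous (proceeds in reverse).

ΔG = 6.49 kJ/mol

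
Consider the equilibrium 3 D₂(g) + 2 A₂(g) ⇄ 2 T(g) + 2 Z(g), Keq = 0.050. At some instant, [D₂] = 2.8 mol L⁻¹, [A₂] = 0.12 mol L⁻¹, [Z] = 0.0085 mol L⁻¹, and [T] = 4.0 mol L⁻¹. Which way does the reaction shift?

toward products

Q = [T]²·[Z]² / ([D₂]³·[A₂]²) = (4.0)²·(0.0085)² / ((2.8)³·(0.12)²) = 0.0037
Q = 0.0037 < Keq = 0.050, so the forward reaction proceeds.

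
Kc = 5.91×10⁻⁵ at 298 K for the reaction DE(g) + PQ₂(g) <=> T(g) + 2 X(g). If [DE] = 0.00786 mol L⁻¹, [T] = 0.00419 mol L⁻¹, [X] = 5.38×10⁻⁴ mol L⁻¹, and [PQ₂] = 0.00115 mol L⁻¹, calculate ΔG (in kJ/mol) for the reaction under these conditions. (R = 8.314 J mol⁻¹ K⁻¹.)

ΔG = 2.03 kJ/mol

Qc = [T]·[X]² / ([DE]·[PQ₂]) = (0.00419)·(5.38×10⁻⁴)² / ((0.00786)·(0.00115)) = 1.34×10⁻⁴
ΔG = RT ln(Qc/Kc) = (8.314 J mol⁻¹ K⁻¹)(298 K) × ln(1.34×10⁻⁴/5.91×10⁻⁵)
   = (2.478 kJ/mol)(0.8186) = 2.03 kJ/mol
ΔG > 0, so the forward reaction is non-spontaneous (proceeds in reverse).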